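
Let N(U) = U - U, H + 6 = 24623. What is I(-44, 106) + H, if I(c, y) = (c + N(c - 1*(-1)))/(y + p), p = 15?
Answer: 270783/11 ≈ 24617.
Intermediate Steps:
H = 24617 (H = -6 + 24623 = 24617)
N(U) = 0
I(c, y) = c/(15 + y) (I(c, y) = (c + 0)/(y + 15) = c/(15 + y))
I(-44, 106) + H = -44/(15 + 106) + 24617 = -44/121 + 24617 = -44*1/121 + 24617 = -4/11 + 24617 = 270783/11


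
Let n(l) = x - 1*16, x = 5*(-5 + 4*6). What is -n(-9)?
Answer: -79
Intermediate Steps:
x = 95 (x = 5*(-5 + 24) = 5*19 = 95)
n(l) = 79 (n(l) = 95 - 1*16 = 95 - 16 = 79)
-n(-9) = -1*79 = -79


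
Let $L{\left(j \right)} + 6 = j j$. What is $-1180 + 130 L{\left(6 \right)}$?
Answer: $2720$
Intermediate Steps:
$L{\left(j \right)} = -6 + j^{2}$ ($L{\left(j \right)} = -6 + j j = -6 + j^{2}$)
$-1180 + 130 L{\left(6 \right)} = -1180 + 130 \left(-6 + 6^{2}\right) = -1180 + 130 \left(-6 + 36\right) = -1180 + 130 \cdot 30 = -1180 + 3900 = 2720$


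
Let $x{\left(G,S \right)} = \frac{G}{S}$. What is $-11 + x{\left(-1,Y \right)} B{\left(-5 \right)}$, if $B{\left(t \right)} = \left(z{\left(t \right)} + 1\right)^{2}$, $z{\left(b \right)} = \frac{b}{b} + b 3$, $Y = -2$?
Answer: $\frac{147}{2} \approx 73.5$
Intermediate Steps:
$z{\left(b \right)} = 1 + 3 b$
$B{\left(t \right)} = \left(2 + 3 t\right)^{2}$ ($B{\left(t \right)} = \left(\left(1 + 3 t\right) + 1\right)^{2} = \left(2 + 3 t\right)^{2}$)
$-11 + x{\left(-1,Y \right)} B{\left(-5 \right)} = -11 + - \frac{1}{-2} \left(2 + 3 \left(-5\right)\right)^{2} = -11 + \left(-1\right) \left(- \frac{1}{2}\right) \left(2 - 15\right)^{2} = -11 + \frac{\left(-13\right)^{2}}{2} = -11 + \frac{1}{2} \cdot 169 = -11 + \frac{169}{2} = \frac{147}{2}$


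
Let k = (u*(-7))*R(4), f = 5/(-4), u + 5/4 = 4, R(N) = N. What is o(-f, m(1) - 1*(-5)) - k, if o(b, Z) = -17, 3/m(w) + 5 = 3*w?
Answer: 60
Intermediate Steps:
m(w) = 3/(-5 + 3*w)
u = 11/4 (u = -5/4 + 4 = 11/4 ≈ 2.7500)
f = -5/4 (f = 5*(-1/4) = -5/4 ≈ -1.2500)
k = -77 (k = ((11/4)*(-7))*4 = -77/4*4 = -77)
o(-f, m(1) - 1*(-5)) - k = -17 - 1*(-77) = -17 + 77 = 60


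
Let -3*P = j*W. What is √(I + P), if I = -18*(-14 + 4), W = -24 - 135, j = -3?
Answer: √21 ≈ 4.5826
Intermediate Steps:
W = -159
P = -159 (P = -(-1)*(-159) = -⅓*477 = -159)
I = 180 (I = -18*(-10) = 180)
√(I + P) = √(180 - 159) = √21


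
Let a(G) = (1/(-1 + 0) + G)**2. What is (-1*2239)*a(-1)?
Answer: -8956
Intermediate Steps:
a(G) = (-1 + G)**2 (a(G) = (1/(-1) + G)**2 = (-1 + G)**2)
(-1*2239)*a(-1) = (-1*2239)*(-1 - 1)**2 = -2239*(-2)**2 = -2239*4 = -8956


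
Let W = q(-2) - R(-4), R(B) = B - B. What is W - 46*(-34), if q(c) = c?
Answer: 1562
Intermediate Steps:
R(B) = 0
W = -2 (W = -2 - 1*0 = -2 + 0 = -2)
W - 46*(-34) = -2 - 46*(-34) = -2 + 1564 = 1562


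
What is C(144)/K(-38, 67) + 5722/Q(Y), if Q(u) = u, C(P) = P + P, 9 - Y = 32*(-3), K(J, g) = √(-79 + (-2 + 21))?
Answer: 5722/105 - 48*I*√15/5 ≈ 54.495 - 37.181*I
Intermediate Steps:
K(J, g) = 2*I*√15 (K(J, g) = √(-79 + 19) = √(-60) = 2*I*√15)
Y = 105 (Y = 9 - 32*(-3) = 9 - 1*(-96) = 9 + 96 = 105)
C(P) = 2*P
C(144)/K(-38, 67) + 5722/Q(Y) = (2*144)/((2*I*√15)) + 5722/105 = 288*(-I*√15/30) + 5722*(1/105) = -48*I*√15/5 + 5722/105 = 5722/105 - 48*I*√15/5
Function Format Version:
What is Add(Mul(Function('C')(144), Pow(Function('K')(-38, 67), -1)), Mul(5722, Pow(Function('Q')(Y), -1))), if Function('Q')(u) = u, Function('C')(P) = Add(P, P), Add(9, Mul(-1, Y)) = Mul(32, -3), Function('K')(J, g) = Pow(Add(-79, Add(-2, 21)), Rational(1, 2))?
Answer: Add(Rational(5722, 105), Mul(Rational(-48, 5), I, Pow(15, Rational(1, 2)))) ≈ Add(54.495, Mul(-37.181, I))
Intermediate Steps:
Function('K')(J, g) = Mul(2, I, Pow(15, Rational(1, 2))) (Function('K')(J, g) = Pow(Add(-79, 19), Rational(1, 2)) = Pow(-60, Rational(1, 2)) = Mul(2, I, Pow(15, Rational(1, 2))))
Y = 105 (Y = Add(9, Mul(-1, Mul(32, -3))) = Add(9, Mul(-1, -96)) = Add(9, 96) = 105)
Function('C')(P) = Mul(2, P)
Add(Mul(Function('C')(144), Pow(Function('K')(-38, 67), -1)), Mul(5722, Pow(Function('Q')(Y), -1))) = Add(Mul(Mul(2, 144), Pow(Mul(2, I, Pow(15, Rational(1, 2))), -1)), Mul(5722, Pow(105, -1))) = Add(Mul(288, Mul(Rational(-1, 30), I, Pow(15, Rational(1, 2)))), Mul(5722, Rational(1, 105))) = Add(Mul(Rational(-48, 5), I, Pow(15, Rational(1, 2))), Rational(5722, 105)) = Add(Rational(5722, 105), Mul(Rational(-48, 5), I, Pow(15, Rational(1, 2))))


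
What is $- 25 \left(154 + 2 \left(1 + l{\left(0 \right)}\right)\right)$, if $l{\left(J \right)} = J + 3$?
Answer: $-4050$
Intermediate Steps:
$l{\left(J \right)} = 3 + J$
$- 25 \left(154 + 2 \left(1 + l{\left(0 \right)}\right)\right) = - 25 \left(154 + 2 \left(1 + \left(3 + 0\right)\right)\right) = - 25 \left(154 + 2 \left(1 + 3\right)\right) = - 25 \left(154 + 2 \cdot 4\right) = - 25 \left(154 + 8\right) = \left(-25\right) 162 = -4050$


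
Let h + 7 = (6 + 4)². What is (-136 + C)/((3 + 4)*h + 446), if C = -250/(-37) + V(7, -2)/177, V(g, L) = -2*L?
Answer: -846266/7184253 ≈ -0.11779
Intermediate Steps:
h = 93 (h = -7 + (6 + 4)² = -7 + 10² = -7 + 100 = 93)
C = 44398/6549 (C = -250/(-37) - 2*(-2)/177 = -250*(-1/37) + 4*(1/177) = 250/37 + 4/177 = 44398/6549 ≈ 6.7794)
(-136 + C)/((3 + 4)*h + 446) = (-136 + 44398/6549)/((3 + 4)*93 + 446) = -846266/(6549*(7*93 + 446)) = -846266/(6549*(651 + 446)) = -846266/6549/1097 = -846266/6549*1/1097 = -846266/7184253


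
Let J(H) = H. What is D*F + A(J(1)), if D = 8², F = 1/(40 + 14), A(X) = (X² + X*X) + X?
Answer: 113/27 ≈ 4.1852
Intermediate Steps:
A(X) = X + 2*X² (A(X) = (X² + X²) + X = 2*X² + X = X + 2*X²)
F = 1/54 ≈ 0.018519
D = 64
D*F + A(J(1)) = 64*(1/54) + 1*(1 + 2*1) = 32/27 + 1*(1 + 2) = 32/27 + 1*3 = 32/27 + 3 = 113/27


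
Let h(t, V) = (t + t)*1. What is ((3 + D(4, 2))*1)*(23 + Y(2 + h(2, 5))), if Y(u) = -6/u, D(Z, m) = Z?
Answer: 154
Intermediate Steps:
h(t, V) = 2*t (h(t, V) = (2*t)*1 = 2*t)
((3 + D(4, 2))*1)*(23 + Y(2 + h(2, 5))) = ((3 + 4)*1)*(23 - 6/(2 + 2*2)) = (7*1)*(23 - 6/(2 + 4)) = 7*(23 - 6/6) = 7*(23 - 6*⅙) = 7*(23 - 1) = 7*22 = 154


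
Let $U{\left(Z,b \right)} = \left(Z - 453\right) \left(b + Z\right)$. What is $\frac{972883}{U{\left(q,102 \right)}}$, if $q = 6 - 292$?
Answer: $\frac{972883}{135976} \approx 7.1548$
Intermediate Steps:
$q = -286$
$U{\left(Z,b \right)} = \left(-453 + Z\right) \left(Z + b\right)$
$\frac{972883}{U{\left(q,102 \right)}} = \frac{972883}{\left(-286\right)^{2} - -129558 - 46206 - 29172} = \frac{972883}{81796 + 129558 - 46206 - 29172} = \frac{972883}{135976}$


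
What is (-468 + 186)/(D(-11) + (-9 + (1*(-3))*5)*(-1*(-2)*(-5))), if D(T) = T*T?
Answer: -282/361 ≈ -0.78116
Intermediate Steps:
D(T) = T**2
(-468 + 186)/(D(-11) + (-9 + (1*(-3))*5)*(-1*(-2)*(-5))) = (-468 + 186)/((-11)**2 + (-9 + (1*(-3))*5)*(-1*(-2)*(-5))) = -282/(121 + (-9 - 3*5)*(2*(-5))) = -282/(121 + (-9 - 15)*(-10)) = -282/(121 - 24*(-10)) = -282/(121 + 240) = -282/361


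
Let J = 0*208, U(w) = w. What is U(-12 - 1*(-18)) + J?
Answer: 6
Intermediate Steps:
J = 0
U(-12 - 1*(-18)) + J = (-12 - 1*(-18)) + 0 = (-12 + 18) + 0 = 6 + 0 = 6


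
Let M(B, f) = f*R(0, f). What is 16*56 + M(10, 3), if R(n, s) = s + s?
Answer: 914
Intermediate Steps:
R(n, s) = 2*s
M(B, f) = 2*f² (M(B, f) = f*(2*f) = 2*f²)
16*56 + M(10, 3) = 16*56 + 2*3² = 896 + 2*9 = 896 + 18 = 914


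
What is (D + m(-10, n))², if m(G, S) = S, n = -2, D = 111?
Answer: 11881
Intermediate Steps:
(D + m(-10, n))² = (111 - 2)² = 109² = 11881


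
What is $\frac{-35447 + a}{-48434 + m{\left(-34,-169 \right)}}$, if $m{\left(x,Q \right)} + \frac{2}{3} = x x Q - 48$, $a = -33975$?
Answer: $\frac{104133}{365770} \approx 0.2847$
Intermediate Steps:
$m{\left(x,Q \right)} = - \frac{146}{3} + Q x^{2}$ ($m{\left(x,Q \right)} = - \frac{2}{3} + \left(x x Q - 48\right) = - \frac{2}{3} + \left(x^{2} Q - 48\right) = - \frac{2}{3} + \left(Q x^{2} - 48\right) = - \frac{2}{3} + \left(-48 + Q x^{2}\right) = - \frac{146}{3} + Q x^{2}$)
$\frac{-35447 + a}{-48434 + m{\left(-34,-169 \right)}} = \frac{-35447 - 33975}{-48434 - \left(\frac{146}{3} + 169 \left(-34\right)^{2}\right)} = - \frac{69422}{-48434 - \frac{586238}{3}} = - \frac{69422}{- \frac{731540}{3}} = \left(-69422\right) \left(- \frac{3}{731540}\right) = \frac{104133}{365770}$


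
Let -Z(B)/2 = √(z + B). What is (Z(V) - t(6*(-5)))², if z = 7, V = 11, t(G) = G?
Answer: 972 - 360*√2 ≈ 462.88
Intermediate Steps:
Z(B) = -2*√(7 + B)
(Z(V) - t(6*(-5)))² = (-2*√(7 + 11) - 6*(-5))² = (-6*√2 - 1*(-30))² = (-6*√2 + 30)² = (30 - 6*√2)²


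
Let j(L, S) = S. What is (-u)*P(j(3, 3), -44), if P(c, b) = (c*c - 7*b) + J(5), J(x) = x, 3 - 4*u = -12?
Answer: -2415/2 ≈ -1207.5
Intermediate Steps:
u = 15/4 (u = ¾ - ¼*(-12) = ¾ + 3 = 15/4 ≈ 3.7500)
P(c, b) = 5 + c² - 7*b (P(c, b) = (c*c - 7*b) + 5 = (c² - 7*b) + 5 = 5 + c² - 7*b)
(-u)*P(j(3, 3), -44) = (-1*15/4)*(5 + 3² - 7*(-44)) = -15*(5 + 9 + 308)/4 = -15/4*322 = -2415/2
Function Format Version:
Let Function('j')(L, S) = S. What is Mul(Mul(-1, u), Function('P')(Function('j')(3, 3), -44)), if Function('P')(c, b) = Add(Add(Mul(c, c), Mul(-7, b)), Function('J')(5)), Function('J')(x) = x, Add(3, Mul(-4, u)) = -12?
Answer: Rational(-2415, 2) ≈ -1207.5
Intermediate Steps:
u = Rational(15, 4) (u = Add(Rational(3, 4), Mul(Rational(-1, 4), -12)) = Add(Rational(3, 4), 3) = Rational(15, 4) ≈ 3.7500)
Function('P')(c, b) = Add(5, Pow(c, 2), Mul(-7, b)) (Function('P')(c, b) = Add(Add(Mul(c, c), Mul(-7, b)), 5) = Add(Add(Pow(c, 2), Mul(-7, b)), 5) = Add(5, Pow(c, 2), Mul(-7, b)))
Mul(Mul(-1, u), Function('P')(Function('j')(3, 3), -44)) = Mul(Mul(-1, Rational(15, 4)), Add(5, Pow(3, 2), Mul(-7, -44))) = Mul(Rational(-15, 4), Add(5, 9, 308)) = Mul(Rational(-15, 4), 322) = Rational(-2415, 2)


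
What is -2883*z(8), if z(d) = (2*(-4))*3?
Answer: 69192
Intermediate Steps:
z(d) = -24 (z(d) = -8*3 = -24)
-2883*z(8) = -2883*(-24) = -1*(-69192) = 69192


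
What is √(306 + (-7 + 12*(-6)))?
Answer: √227 ≈ 15.067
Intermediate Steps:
√(306 + (-7 + 12*(-6))) = √(306 + (-7 - 72)) = √(306 - 79) = √227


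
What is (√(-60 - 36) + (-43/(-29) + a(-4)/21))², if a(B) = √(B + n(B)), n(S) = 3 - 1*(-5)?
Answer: -34681055/370881 + 7688*I*√6/609 ≈ -93.51 + 30.922*I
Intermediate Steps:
n(S) = 8 (n(S) = 3 + 5 = 8)
a(B) = √(8 + B) (a(B) = √(B + 8) = √(8 + B))
(√(-60 - 36) + (-43/(-29) + a(-4)/21))² = (√(-60 - 36) + (-43/(-29) + √(8 - 4)/21))² = (√(-96) + (-43*(-1/29) + √4*(1/21)))² = (4*I*√6 + (43/29 + 2*(1/21)))² = (4*I*√6 + (43/29 + 2/21))² = (4*I*√6 + 961/609)² = (961/609 + 4*I*√6)²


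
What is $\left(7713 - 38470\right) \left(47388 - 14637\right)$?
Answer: $-1007322507$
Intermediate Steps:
$\left(7713 - 38470\right) \left(47388 - 14637\right) = \left(-30757\right) 32751 = -1007322507$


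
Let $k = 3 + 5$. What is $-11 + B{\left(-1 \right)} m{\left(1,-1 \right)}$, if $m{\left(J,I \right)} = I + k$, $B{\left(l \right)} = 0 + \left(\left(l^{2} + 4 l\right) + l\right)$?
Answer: $-39$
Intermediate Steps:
$k = 8$
$B{\left(l \right)} = l^{2} + 5 l$ ($B{\left(l \right)} = 0 + \left(l^{2} + 5 l\right) = l^{2} + 5 l$)
$m{\left(J,I \right)} = 8 + I$ ($m{\left(J,I \right)} = I + 8 = 8 + I$)
$-11 + B{\left(-1 \right)} m{\left(1,-1 \right)} = -11 + - (5 - 1) \left(8 - 1\right) = -11 + \left(-1\right) 4 \cdot 7 = -11 - 28 = -39$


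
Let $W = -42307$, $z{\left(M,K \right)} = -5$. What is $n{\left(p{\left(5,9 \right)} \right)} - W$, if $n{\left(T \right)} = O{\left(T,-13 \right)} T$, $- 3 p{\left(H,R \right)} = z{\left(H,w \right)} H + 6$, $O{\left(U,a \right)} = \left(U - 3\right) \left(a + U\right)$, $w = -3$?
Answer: $\frac{1138489}{27} \approx 42166.0$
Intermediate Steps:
$O{\left(U,a \right)} = \left(-3 + U\right) \left(U + a\right)$
$p{\left(H,R \right)} = -2 + \frac{5 H}{3}$ ($p{\left(H,R \right)} = - \frac{- 5 H + 6}{3} = - \frac{6 - 5 H}{3} = -2 + \frac{5 H}{3}$)
$n{\left(T \right)} = T \left(39 + T^{2} - 16 T\right)$ ($n{\left(T \right)} = \left(T^{2} - 3 T - -39 + T \left(-13\right)\right) T = \left(T^{2} - 3 T + 39 - 13 T\right) T = \left(39 + T^{2} - 16 T\right) T = T \left(39 + T^{2} - 16 T\right)$)
$n{\left(p{\left(5,9 \right)} \right)} - W = \left(-2 + \frac{5}{3} \cdot 5\right) \left(39 + \left(-2 + \frac{5}{3} \cdot 5\right)^{2} - 16 \left(-2 + \frac{5}{3} \cdot 5\right)\right) - -42307 = \left(-2 + \frac{25}{3}\right) \left(39 + \left(-2 + \frac{25}{3}\right)^{2} - 16 \left(-2 + \frac{25}{3}\right)\right) + 42307 = \frac{19 \left(39 + \left(\frac{19}{3}\right)^{2} - \frac{304}{3}\right)}{3} + 42307 = \frac{19 \left(39 + \frac{361}{9} - \frac{304}{3}\right)}{3} + 42307 = \frac{19}{3} \left(- \frac{200}{9}\right) + 42307 = - \frac{3800}{27} + 42307 = \frac{1138489}{27}$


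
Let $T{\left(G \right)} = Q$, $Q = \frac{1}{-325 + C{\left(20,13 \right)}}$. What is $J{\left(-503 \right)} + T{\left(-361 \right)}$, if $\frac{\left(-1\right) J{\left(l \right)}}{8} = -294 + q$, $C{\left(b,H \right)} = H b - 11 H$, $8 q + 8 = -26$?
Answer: $\frac{496287}{208} \approx 2386.0$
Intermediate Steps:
$q = - \frac{17}{4}$ ($q = -1 + \frac{1}{8} \left(-26\right) = -1 - \frac{13}{4} = - \frac{17}{4} \approx -4.25$)
$C{\left(b,H \right)} = - 11 H + H b$
$J{\left(l \right)} = 2386$ ($J{\left(l \right)} = - 8 \left(-294 - \frac{17}{4}\right) = \left(-8\right) \left(- \frac{1193}{4}\right) = 2386$)
$Q = - \frac{1}{208}$ ($Q = \frac{1}{-325 + 13 \left(-11 + 20\right)} = \frac{1}{-325 + 13 \cdot 9} = \frac{1}{-325 + 117} = \frac{1}{-208} = - \frac{1}{208} \approx -0.0048077$)
$T{\left(G \right)} = - \frac{1}{208}$
$J{\left(-503 \right)} + T{\left(-361 \right)} = 2386 - \frac{1}{208} = \frac{496287}{208}$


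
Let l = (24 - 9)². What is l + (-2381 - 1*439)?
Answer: -2595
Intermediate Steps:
l = 225 (l = 15² = 225)
l + (-2381 - 1*439) = 225 + (-2381 - 1*439) = 225 + (-2381 - 439) = 225 - 2820 = -2595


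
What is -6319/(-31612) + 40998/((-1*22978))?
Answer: -575415397/363190268 ≈ -1.5843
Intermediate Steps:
-6319/(-31612) + 40998/((-1*22978)) = -6319*(-1/31612) + 40998/(-22978) = 6319/31612 + 40998*(-1/22978) = 6319/31612 - 20499/11489 = -575415397/363190268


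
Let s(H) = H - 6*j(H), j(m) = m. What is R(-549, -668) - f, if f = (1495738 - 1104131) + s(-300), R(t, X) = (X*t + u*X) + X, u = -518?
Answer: 318981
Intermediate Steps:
R(t, X) = -517*X + X*t (R(t, X) = (X*t - 518*X) + X = (-518*X + X*t) + X = -517*X + X*t)
s(H) = -5*H (s(H) = H - 6*H = -5*H)
f = 393107 (f = (1495738 - 1104131) - 5*(-300) = 391607 + 1500 = 393107)
R(-549, -668) - f = -668*(-517 - 549) - 1*393107 = -668*(-1066) - 393107 = 712088 - 393107 = 318981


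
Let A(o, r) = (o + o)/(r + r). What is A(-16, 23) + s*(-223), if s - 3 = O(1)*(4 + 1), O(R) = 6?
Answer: -169273/23 ≈ -7359.7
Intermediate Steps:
A(o, r) = o/r (A(o, r) = (2*o)/((2*r)) = (2*o)*(1/(2*r)) = o/r)
s = 33 (s = 3 + 6*(4 + 1) = 3 + 6*5 = 3 + 30 = 33)
A(-16, 23) + s*(-223) = -16/23 + 33*(-223) = -16*1/23 - 7359 = -16/23 - 7359 = -169273/23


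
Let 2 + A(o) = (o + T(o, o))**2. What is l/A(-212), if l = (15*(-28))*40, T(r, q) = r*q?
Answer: -8400/1000475911 ≈ -8.3960e-6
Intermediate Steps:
T(r, q) = q*r
A(o) = -2 + (o + o**2)**2 (A(o) = -2 + (o + o*o)**2 = -2 + (o + o**2)**2)
l = -16800 (l = -420*40 = -16800)
l/A(-212) = -16800/(-2 + (-212)**2*(1 - 212)**2) = -16800/(-2 + 44944*(-211)**2) = -16800/(-2 + 44944*44521) = -16800/(-2 + 2000951824) = -16800/2000951822 = -16800*1/2000951822 = -8400/1000475911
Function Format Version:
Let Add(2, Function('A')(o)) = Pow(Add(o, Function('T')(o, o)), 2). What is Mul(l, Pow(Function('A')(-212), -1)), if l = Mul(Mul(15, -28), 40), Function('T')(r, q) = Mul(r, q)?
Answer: Rational(-8400, 1000475911) ≈ -8.3960e-6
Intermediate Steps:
Function('T')(r, q) = Mul(q, r)
Function('A')(o) = Add(-2, Pow(Add(o, Pow(o, 2)), 2)) (Function('A')(o) = Add(-2, Pow(Add(o, Mul(o, o)), 2)) = Add(-2, Pow(Add(o, Pow(o, 2)), 2)))
l = -16800 (l = Mul(-420, 40) = -16800)
Mul(l, Pow(Function('A')(-212), -1)) = Mul(-16800, Pow(Add(-2, Mul(Pow(-212, 2), Pow(Add(1, -212), 2))), -1)) = Mul(-16800, Pow(Add(-2, Mul(44944, Pow(-211, 2))), -1)) = Mul(-16800, Pow(Add(-2, Mul(44944, 44521)), -1)) = Mul(-16800, Pow(Add(-2, 2000951824), -1)) = Mul(-16800, Pow(2000951822, -1)) = Mul(-16800, Rational(1, 2000951822)) = Rational(-8400, 1000475911)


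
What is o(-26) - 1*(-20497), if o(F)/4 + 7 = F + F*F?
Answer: 23069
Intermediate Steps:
o(F) = -28 + 4*F + 4*F**2 (o(F) = -28 + 4*(F + F*F) = -28 + 4*(F + F**2) = -28 + (4*F + 4*F**2) = -28 + 4*F + 4*F**2)
o(-26) - 1*(-20497) = (-28 + 4*(-26) + 4*(-26)**2) - 1*(-20497) = (-28 - 104 + 4*676) + 20497 = (-28 - 104 + 2704) + 20497 = 2572 + 20497 = 23069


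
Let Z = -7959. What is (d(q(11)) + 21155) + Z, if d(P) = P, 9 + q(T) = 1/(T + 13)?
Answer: 316489/24 ≈ 13187.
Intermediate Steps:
q(T) = -9 + 1/(13 + T) (q(T) = -9 + 1/(T + 13) = -9 + 1/(13 + T))
(d(q(11)) + 21155) + Z = ((-116 - 9*11)/(13 + 11) + 21155) - 7959 = ((-116 - 99)/24 + 21155) - 7959 = ((1/24)*(-215) + 21155) - 7959 = (-215/24 + 21155) - 7959 = 507505/24 - 7959 = 316489/24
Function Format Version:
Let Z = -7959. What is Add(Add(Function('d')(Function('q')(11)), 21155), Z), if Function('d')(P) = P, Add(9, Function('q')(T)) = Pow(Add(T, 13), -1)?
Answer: Rational(316489, 24) ≈ 13187.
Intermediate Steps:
Function('q')(T) = Add(-9, Pow(Add(13, T), -1)) (Function('q')(T) = Add(-9, Pow(Add(T, 13), -1)) = Add(-9, Pow(Add(13, T), -1)))
Add(Add(Function('d')(Function('q')(11)), 21155), Z) = Add(Add(Mul(Pow(Add(13, 11), -1), Add(-116, Mul(-9, 11))), 21155), -7959) = Add(Add(Mul(Pow(24, -1), Add(-116, -99)), 21155), -7959) = Add(Add(Mul(Rational(1, 24), -215), 21155), -7959) = Add(Add(Rational(-215, 24), 21155), -7959) = Add(Rational(507505, 24), -7959) = Rational(316489, 24)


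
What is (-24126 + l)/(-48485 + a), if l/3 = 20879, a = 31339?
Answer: -38511/17146 ≈ -2.2461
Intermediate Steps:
l = 62637 (l = 3*20879 = 62637)
(-24126 + l)/(-48485 + a) = (-24126 + 62637)/(-48485 + 31339) = 38511/(-17146) = 38511*(-1/17146) = -38511/17146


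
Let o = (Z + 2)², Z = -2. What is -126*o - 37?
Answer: -37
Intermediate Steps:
o = 0 (o = (-2 + 2)² = 0² = 0)
-126*o - 37 = -126*0 - 37 = 0 - 37 = -37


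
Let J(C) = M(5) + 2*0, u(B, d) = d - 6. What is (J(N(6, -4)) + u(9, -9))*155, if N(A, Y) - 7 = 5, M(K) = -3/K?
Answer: -2418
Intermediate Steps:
N(A, Y) = 12 (N(A, Y) = 7 + 5 = 12)
u(B, d) = -6 + d
J(C) = -⅗ (J(C) = -3/5 + 2*0 = -3*⅕ + 0 = -⅗ + 0 = -⅗)
(J(N(6, -4)) + u(9, -9))*155 = (-⅗ + (-6 - 9))*155 = (-⅗ - 15)*155 = -78/5*155 = -2418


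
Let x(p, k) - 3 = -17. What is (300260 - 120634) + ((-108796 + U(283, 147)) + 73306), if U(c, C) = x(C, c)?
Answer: 144122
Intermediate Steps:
x(p, k) = -14 (x(p, k) = 3 - 17 = -14)
U(c, C) = -14
(300260 - 120634) + ((-108796 + U(283, 147)) + 73306) = (300260 - 120634) + ((-108796 - 14) + 73306) = 179626 + (-108810 + 73306) = 179626 - 35504 = 144122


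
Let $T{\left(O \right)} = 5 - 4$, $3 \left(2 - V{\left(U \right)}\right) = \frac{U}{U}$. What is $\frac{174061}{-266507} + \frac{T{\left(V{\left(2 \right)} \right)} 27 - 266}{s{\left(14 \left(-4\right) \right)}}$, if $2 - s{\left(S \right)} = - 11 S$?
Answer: $- \frac{43178281}{163635298} \approx -0.26387$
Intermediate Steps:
$s{\left(S \right)} = 2 + 11 S$ ($s{\left(S \right)} = 2 - - 11 S = 2 + 11 S$)
$V{\left(U \right)} = \frac{5}{3}$ ($V{\left(U \right)} = 2 - \frac{U \frac{1}{U}}{3} = 2 - \frac{1}{3} = \frac{5}{3}$)
$T{\left(O \right)} = 1$
$\frac{174061}{-266507} + \frac{T{\left(V{\left(2 \right)} \right)} 27 - 266}{s{\left(14 \left(-4\right) \right)}} = \frac{174061}{-266507} + \frac{1 \cdot 27 - 266}{2 + 11 \cdot 14 \left(-4\right)} = 174061 \left(- \frac{1}{266507}\right) + \frac{27 - 266}{2 + 11 \left(-56\right)} = - \frac{174061}{266507} - \frac{239}{2 - 616} = - \frac{174061}{266507} - \frac{239}{-614} = - \frac{174061}{266507} - - \frac{239}{614} = - \frac{174061}{266507} + \frac{239}{614} = - \frac{43178281}{163635298}$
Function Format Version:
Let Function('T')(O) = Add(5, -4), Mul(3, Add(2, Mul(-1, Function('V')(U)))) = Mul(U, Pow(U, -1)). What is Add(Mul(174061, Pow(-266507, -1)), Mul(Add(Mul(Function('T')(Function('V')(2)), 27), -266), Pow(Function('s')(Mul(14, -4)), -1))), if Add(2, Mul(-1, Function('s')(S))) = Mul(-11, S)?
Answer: Rational(-43178281, 163635298) ≈ -0.26387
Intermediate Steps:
Function('s')(S) = Add(2, Mul(11, S)) (Function('s')(S) = Add(2, Mul(-1, Mul(-11, S))) = Add(2, Mul(11, S)))
Function('V')(U) = Rational(5, 3) (Function('V')(U) = Add(2, Mul(Rational(-1, 3), Mul(U, Pow(U, -1)))) = Add(2, Mul(Rational(-1, 3), 1)) = Add(2, Rational(-1, 3)) = Rational(5, 3))
Function('T')(O) = 1
Add(Mul(174061, Pow(-266507, -1)), Mul(Add(Mul(Function('T')(Function('V')(2)), 27), -266), Pow(Function('s')(Mul(14, -4)), -1))) = Add(Mul(174061, Pow(-266507, -1)), Mul(Add(Mul(1, 27), -266), Pow(Add(2, Mul(11, Mul(14, -4))), -1))) = Add(Mul(174061, Rational(-1, 266507)), Mul(Add(27, -266), Pow(Add(2, Mul(11, -56)), -1))) = Add(Rational(-174061, 266507), Mul(-239, Pow(Add(2, -616), -1))) = Add(Rational(-174061, 266507), Mul(-239, Pow(-614, -1))) = Add(Rational(-174061, 266507), Mul(-239, Rational(-1, 614))) = Add(Rational(-174061, 266507), Rational(239, 614)) = Rational(-43178281, 163635298)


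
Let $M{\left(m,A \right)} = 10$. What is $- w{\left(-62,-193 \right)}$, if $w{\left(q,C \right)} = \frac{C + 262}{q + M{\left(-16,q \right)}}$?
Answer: $\frac{69}{52} \approx 1.3269$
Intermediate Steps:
$w{\left(q,C \right)} = \frac{262 + C}{10 + q}$ ($w{\left(q,C \right)} = \frac{C + 262}{q + 10} = \frac{262 + C}{10 + q}$)
$- w{\left(-62,-193 \right)} = - \frac{262 - 193}{10 - 62} = - \frac{69}{-52} = - \frac{\left(-1\right) 69}{52} = \left(-1\right) \left(- \frac{69}{52}\right) = \frac{69}{52}$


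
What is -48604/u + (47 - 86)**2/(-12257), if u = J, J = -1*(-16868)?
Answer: -155348864/51687769 ≈ -3.0055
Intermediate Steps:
J = 16868
u = 16868
-48604/u + (47 - 86)**2/(-12257) = -48604/16868 + (47 - 86)**2/(-12257) = -48604*1/16868 + (-39)**2*(-1/12257) = -12151/4217 + 1521*(-1/12257) = -12151/4217 - 1521/12257 = -155348864/51687769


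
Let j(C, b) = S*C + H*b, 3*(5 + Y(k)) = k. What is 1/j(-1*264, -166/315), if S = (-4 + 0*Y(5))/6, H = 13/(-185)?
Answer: 58275/10258558 ≈ 0.0056806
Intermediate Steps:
Y(k) = -5 + k/3
H = -13/185 (H = 13*(-1/185) = -13/185 ≈ -0.070270)
S = -⅔ (S = (-4 + 0*(-5 + (⅓)*5))/6 = (-4 + 0*(-5 + 5/3))*(⅙) = (-4 + 0*(-10/3))*(⅙) = (-4 + 0)*(⅙) = -4*⅙ = -⅔ ≈ -0.66667)
j(C, b) = -13*b/185 - 2*C/3 (j(C, b) = -2*C/3 - 13*b/185 = -13*b/185 - 2*C/3)
1/j(-1*264, -166/315) = 1/(-(-2158)/(185*315) - (-2)*264/3) = 1/(-(-2158)/(185*315) - ⅔*(-264)) = 1/(-13/185*(-166/315) + 176) = 1/(2158/58275 + 176) = 1/(10258558/58275) = 58275/10258558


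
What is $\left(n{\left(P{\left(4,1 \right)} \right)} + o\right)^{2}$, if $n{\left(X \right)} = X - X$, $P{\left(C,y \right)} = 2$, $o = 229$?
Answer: $52441$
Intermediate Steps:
$n{\left(X \right)} = 0$
$\left(n{\left(P{\left(4,1 \right)} \right)} + o\right)^{2} = \left(0 + 229\right)^{2} = 229^{2} = 52441$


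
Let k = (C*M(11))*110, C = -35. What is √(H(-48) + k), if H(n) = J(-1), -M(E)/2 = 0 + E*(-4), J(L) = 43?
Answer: I*√338757 ≈ 582.03*I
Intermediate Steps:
M(E) = 8*E (M(E) = -2*(0 + E*(-4)) = -2*(0 - 4*E) = -(-8)*E = 8*E)
k = -338800 (k = -280*11*110 = -35*88*110 = -3080*110 = -338800)
H(n) = 43
√(H(-48) + k) = √(43 - 338800) = √(-338757) = I*√338757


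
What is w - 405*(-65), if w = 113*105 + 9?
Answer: 38199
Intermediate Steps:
w = 11874 (w = 11865 + 9 = 11874)
w - 405*(-65) = 11874 - 405*(-65) = 11874 - 1*(-26325) = 11874 + 26325 = 38199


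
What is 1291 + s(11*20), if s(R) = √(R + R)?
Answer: 1291 + 2*√110 ≈ 1312.0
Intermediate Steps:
s(R) = √2*√R (s(R) = √(2*R) = √2*√R)
1291 + s(11*20) = 1291 + √2*√(11*20) = 1291 + √2*√220 = 1291 + √2*(2*√55) = 1291 + 2*√110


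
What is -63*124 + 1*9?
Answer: -7803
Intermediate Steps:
-63*124 + 1*9 = -7812 + 9 = -7803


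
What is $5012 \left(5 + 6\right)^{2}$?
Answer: $606452$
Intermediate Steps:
$5012 \left(5 + 6\right)^{2} = 5012 \cdot 11^{2} = 5012 \cdot 121 = 606452$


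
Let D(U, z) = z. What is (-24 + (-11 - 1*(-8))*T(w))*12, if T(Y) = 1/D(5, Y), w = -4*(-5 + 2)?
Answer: -291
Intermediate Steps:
w = 12 (w = -4*(-3) = 12)
T(Y) = 1/Y
(-24 + (-11 - 1*(-8))*T(w))*12 = (-24 + (-11 - 1*(-8))/12)*12 = (-24 + (-11 + 8)*(1/12))*12 = (-24 - 3*1/12)*12 = (-24 - ¼)*12 = -97/4*12 = -291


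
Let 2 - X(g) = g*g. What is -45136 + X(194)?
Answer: -82770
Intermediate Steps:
X(g) = 2 - g² (X(g) = 2 - g*g = 2 - g²)
-45136 + X(194) = -45136 + (2 - 1*194²) = -45136 + (2 - 1*37636) = -45136 + (2 - 37636) = -45136 - 37634 = -82770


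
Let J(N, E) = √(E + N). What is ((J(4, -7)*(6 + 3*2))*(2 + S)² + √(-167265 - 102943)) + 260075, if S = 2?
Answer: 260075 + 8*I*√4222 + 192*I*√3 ≈ 2.6008e+5 + 852.37*I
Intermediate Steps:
((J(4, -7)*(6 + 3*2))*(2 + S)² + √(-167265 - 102943)) + 260075 = ((√(-7 + 4)*(6 + 3*2))*(2 + 2)² + √(-167265 - 102943)) + 260075 = ((√(-3)*(6 + 6))*4² + √(-270208)) + 260075 = (((I*√3)*12)*16 + 8*I*√4222) + 260075 = ((12*I*√3)*16 + 8*I*√4222) + 260075 = (192*I*√3 + 8*I*√4222) + 260075 = (8*I*√4222 + 192*I*√3) + 260075 = 260075 + 8*I*√4222 + 192*I*√3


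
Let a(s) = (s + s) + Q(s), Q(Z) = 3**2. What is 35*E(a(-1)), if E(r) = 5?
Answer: 175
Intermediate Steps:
Q(Z) = 9
a(s) = 9 + 2*s (a(s) = (s + s) + 9 = 2*s + 9 = 9 + 2*s)
35*E(a(-1)) = 35*5 = 175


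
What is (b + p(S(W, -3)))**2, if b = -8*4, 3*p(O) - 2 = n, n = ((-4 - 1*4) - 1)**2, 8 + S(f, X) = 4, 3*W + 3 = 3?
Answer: 169/9 ≈ 18.778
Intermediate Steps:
W = 0 (W = -1 + (1/3)*3 = -1 + 1 = 0)
S(f, X) = -4 (S(f, X) = -8 + 4 = -4)
n = 81 (n = ((-4 - 4) - 1)**2 = (-8 - 1)**2 = (-9)**2 = 81)
p(O) = 83/3 (p(O) = 2/3 + (1/3)*81 = 2/3 + 27 = 83/3)
b = -32
(b + p(S(W, -3)))**2 = (-32 + 83/3)**2 = (-13/3)**2 = 169/9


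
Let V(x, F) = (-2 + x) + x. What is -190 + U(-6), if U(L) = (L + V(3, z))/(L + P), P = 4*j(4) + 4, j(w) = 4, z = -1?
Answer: -1331/7 ≈ -190.14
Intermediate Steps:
V(x, F) = -2 + 2*x
P = 20 (P = 4*4 + 4 = 16 + 4 = 20)
U(L) = (4 + L)/(20 + L) (U(L) = (L + (-2 + 2*3))/(L + 20) = (L + (-2 + 6))/(20 + L) = (L + 4)/(20 + L) = (4 + L)/(20 + L))
-190 + U(-6) = -190 + (4 - 6)/(20 - 6) = -190 - 2/14 = -190 + (1/14)*(-2) = -190 - ⅐ = -1331/7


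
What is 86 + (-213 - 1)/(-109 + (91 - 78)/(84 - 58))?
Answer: 19090/217 ≈ 87.972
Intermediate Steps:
86 + (-213 - 1)/(-109 + (91 - 78)/(84 - 58)) = 86 - 214/(-109 + 13/26) = 86 - 214/(-109 + 13*(1/26)) = 86 - 214/(-109 + ½) = 86 - 214/(-217/2) = 86 - 214*(-2/217) = 86 + 428/217 = 19090/217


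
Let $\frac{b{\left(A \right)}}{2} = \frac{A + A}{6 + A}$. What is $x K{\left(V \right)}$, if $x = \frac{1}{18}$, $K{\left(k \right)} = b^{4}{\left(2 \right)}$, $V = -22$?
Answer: $\frac{1}{18} \approx 0.055556$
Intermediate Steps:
$b{\left(A \right)} = \frac{4 A}{6 + A}$ ($b{\left(A \right)} = 2 \frac{A + A}{6 + A} = 2 \frac{2 A}{6 + A} = \frac{4 A}{6 + A}$)
$K{\left(k \right)} = 1$ ($K{\left(k \right)} = \left(4 \cdot 2 \frac{1}{6 + 2}\right)^{4} = \left(4 \cdot 2 \cdot \frac{1}{8}\right)^{4} = 1^{4} = 1$)
$x = \frac{1}{18} \approx 0.055556$
$x K{\left(V \right)} = \frac{1}{18} \cdot 1 = \frac{1}{18}$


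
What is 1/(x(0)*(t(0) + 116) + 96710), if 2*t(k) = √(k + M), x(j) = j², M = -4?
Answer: 1/96710 ≈ 1.0340e-5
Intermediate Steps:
t(k) = √(-4 + k)/2 (t(k) = √(k - 4)/2 = √(-4 + k)/2)
1/(x(0)*(t(0) + 116) + 96710) = 1/(0²*(√(-4 + 0)/2 + 116) + 96710) = 1/(0*(√(-4)/2 + 116) + 96710) = 1/(0*((2*I)/2 + 116) + 96710) = 1/(0*(I + 116) + 96710) = 1/(0*(116 + I) + 96710) = 1/(0 + 96710) = 1/96710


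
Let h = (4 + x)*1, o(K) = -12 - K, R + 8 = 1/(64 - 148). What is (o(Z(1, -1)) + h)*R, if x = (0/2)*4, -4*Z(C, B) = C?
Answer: 20863/336 ≈ 62.092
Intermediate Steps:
R = -673/84 (R = -8 + 1/(64 - 148) = -8 + 1/(-84) = -8 - 1/84 = -673/84 ≈ -8.0119)
Z(C, B) = -C/4
x = 0 (x = (0*(½))*4 = 0*4 = 0)
h = 4 (h = (4 + 0)*1 = 4*1 = 4)
(o(Z(1, -1)) + h)*R = ((-12 - (-1)/4) + 4)*(-673/84) = ((-12 - 1*(-¼)) + 4)*(-673/84) = ((-12 + ¼) + 4)*(-673/84) = (-47/4 + 4)*(-673/84) = -31/4*(-673/84) = 20863/336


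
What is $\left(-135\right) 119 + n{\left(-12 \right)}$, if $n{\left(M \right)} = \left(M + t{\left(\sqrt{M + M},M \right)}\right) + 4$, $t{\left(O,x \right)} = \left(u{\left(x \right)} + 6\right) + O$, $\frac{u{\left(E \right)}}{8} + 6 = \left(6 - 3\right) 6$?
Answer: $-15971 + 2 i \sqrt{6} \approx -15971.0 + 4.899 i$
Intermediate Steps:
$u{\left(E \right)} = 96$ ($u{\left(E \right)} = -48 + 8 \left(6 - 3\right) 6 = -48 + 8 \cdot 3 \cdot 6 = -48 + 8 \cdot 18 = -48 + 144 = 96$)
$t{\left(O,x \right)} = 102 + O$ ($t{\left(O,x \right)} = \left(96 + 6\right) + O = 102 + O$)
$n{\left(M \right)} = 106 + M + \sqrt{2} \sqrt{M}$ ($n{\left(M \right)} = \left(M + \left(102 + \sqrt{M + M}\right)\right) + 4 = \left(M + \left(102 + \sqrt{2 M}\right)\right) + 4 = \left(M + \left(102 + \sqrt{2} \sqrt{M}\right)\right) + 4 = \left(102 + M + \sqrt{2} \sqrt{M}\right) + 4 = 106 + M + \sqrt{2} \sqrt{M}$)
$\left(-135\right) 119 + n{\left(-12 \right)} = \left(-135\right) 119 + \left(106 - 12 + \sqrt{2} \sqrt{-12}\right) = -16065 + \left(106 - 12 + \sqrt{2} \cdot 2 i \sqrt{3}\right) = -16065 + \left(106 - 12 + 2 i \sqrt{6}\right) = -16065 + \left(94 + 2 i \sqrt{6}\right) = -15971 + 2 i \sqrt{6}$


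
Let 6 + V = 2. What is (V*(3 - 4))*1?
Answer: 4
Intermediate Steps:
V = -4 (V = -6 + 2 = -4)
(V*(3 - 4))*1 = -4*(3 - 4)*1 = -4*(-1)*1 = 4*1 = 4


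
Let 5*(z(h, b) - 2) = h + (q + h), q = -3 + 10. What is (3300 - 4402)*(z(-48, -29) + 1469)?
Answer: -8007132/5 ≈ -1.6014e+6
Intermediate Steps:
q = 7
z(h, b) = 17/5 + 2*h/5 (z(h, b) = 2 + (h + (7 + h))/5 = 2 + (7 + 2*h)/5 = 2 + (7/5 + 2*h/5) = 17/5 + 2*h/5)
(3300 - 4402)*(z(-48, -29) + 1469) = (3300 - 4402)*((17/5 + (⅖)*(-48)) + 1469) = -1102*((17/5 - 96/5) + 1469) = -1102*(-79/5 + 1469) = -1102*7266/5 = -8007132/5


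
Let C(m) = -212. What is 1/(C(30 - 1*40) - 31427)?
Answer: -1/31639 ≈ -3.1607e-5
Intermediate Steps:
1/(C(30 - 1*40) - 31427) = 1/(-212 - 31427) = 1/(-31639) = -1/31639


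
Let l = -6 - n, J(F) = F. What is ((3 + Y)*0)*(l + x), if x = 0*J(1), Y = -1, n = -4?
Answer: 0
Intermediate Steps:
x = 0 (x = 0*1 = 0)
l = -2 (l = -6 - 1*(-4) = -6 + 4 = -2)
((3 + Y)*0)*(l + x) = ((3 - 1)*0)*(-2 + 0) = (2*0)*(-2) = 0*(-2) = 0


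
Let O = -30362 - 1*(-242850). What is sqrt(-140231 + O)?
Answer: sqrt(72257) ≈ 268.81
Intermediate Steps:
O = 212488 (O = -30362 + 242850 = 212488)
sqrt(-140231 + O) = sqrt(-140231 + 212488) = sqrt(72257)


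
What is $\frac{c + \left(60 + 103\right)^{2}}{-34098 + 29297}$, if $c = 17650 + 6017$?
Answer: $- \frac{50236}{4801} \approx -10.464$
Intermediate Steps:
$c = 23667$
$\frac{c + \left(60 + 103\right)^{2}}{-34098 + 29297} = \frac{23667 + \left(60 + 103\right)^{2}}{-34098 + 29297} = \frac{23667 + 163^{2}}{-4801} = \left(23667 + 26569\right) \left(- \frac{1}{4801}\right) = 50236 \left(- \frac{1}{4801}\right) = - \frac{50236}{4801}$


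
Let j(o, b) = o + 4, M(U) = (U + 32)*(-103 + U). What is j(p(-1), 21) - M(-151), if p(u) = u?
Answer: -30223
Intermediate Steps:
M(U) = (-103 + U)*(32 + U) (M(U) = (32 + U)*(-103 + U) = (-103 + U)*(32 + U))
j(o, b) = 4 + o
j(p(-1), 21) - M(-151) = (4 - 1) - (-3296 + (-151)² - 71*(-151)) = 3 - (-3296 + 22801 + 10721) = 3 - 1*30226 = 3 - 30226 = -30223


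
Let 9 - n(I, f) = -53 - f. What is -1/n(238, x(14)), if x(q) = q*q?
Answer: -1/258 ≈ -0.0038760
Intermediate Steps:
x(q) = q²
n(I, f) = 62 + f (n(I, f) = 9 - (-53 - f) = 9 + (53 + f) = 62 + f)
-1/n(238, x(14)) = -1/(62 + 14²) = -1/(62 + 196) = -1/258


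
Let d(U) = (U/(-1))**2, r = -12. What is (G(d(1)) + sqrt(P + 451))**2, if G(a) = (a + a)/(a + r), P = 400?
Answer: 102975/121 - 4*sqrt(851)/11 ≈ 840.42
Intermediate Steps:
d(U) = U**2 (d(U) = (U*(-1))**2 = (-U)**2 = U**2)
G(a) = 2*a/(-12 + a) (G(a) = (a + a)/(a - 12) = (2*a)/(-12 + a) = 2*a/(-12 + a))
(G(d(1)) + sqrt(P + 451))**2 = (2*1**2/(-12 + 1**2) + sqrt(400 + 451))**2 = (2*1/(-12 + 1) + sqrt(851))**2 = (2*1/(-11) + sqrt(851))**2 = (2*1*(-1/11) + sqrt(851))**2 = (-2/11 + sqrt(851))**2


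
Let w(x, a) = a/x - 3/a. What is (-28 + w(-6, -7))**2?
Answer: 1229881/1764 ≈ 697.21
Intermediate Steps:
w(x, a) = -3/a + a/x
(-28 + w(-6, -7))**2 = (-28 + (-3/(-7) - 7/(-6)))**2 = (-28 + (-3*(-1/7) - 7*(-1/6)))**2 = (-28 + (3/7 + 7/6))**2 = (-28 + 67/42)**2 = (-1109/42)**2 = 1229881/1764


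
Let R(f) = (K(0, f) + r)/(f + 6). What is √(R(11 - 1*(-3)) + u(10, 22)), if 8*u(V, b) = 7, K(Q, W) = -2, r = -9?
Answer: √130/20 ≈ 0.57009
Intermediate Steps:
u(V, b) = 7/8 (u(V, b) = (⅛)*7 = 7/8)
R(f) = -11/(6 + f) (R(f) = (-2 - 9)/(f + 6) = -11/(6 + f))
√(R(11 - 1*(-3)) + u(10, 22)) = √(-11/(6 + (11 - 1*(-3))) + 7/8) = √(-11/(6 + (11 + 3)) + 7/8) = √(-11/(6 + 14) + 7/8) = √(-11/20 + 7/8) = √(13/40) = √130/20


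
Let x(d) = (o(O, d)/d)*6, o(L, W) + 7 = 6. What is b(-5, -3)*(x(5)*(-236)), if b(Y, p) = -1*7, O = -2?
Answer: -9912/5 ≈ -1982.4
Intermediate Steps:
o(L, W) = -1 (o(L, W) = -7 + 6 = -1)
x(d) = -6/d (x(d) = -1/d*6 = -6/d)
b(Y, p) = -7
b(-5, -3)*(x(5)*(-236)) = -7*(-6/5)*(-236) = -7*(-6*⅕)*(-236) = -(-42)*(-236)/5 = -7*1416/5 = -9912/5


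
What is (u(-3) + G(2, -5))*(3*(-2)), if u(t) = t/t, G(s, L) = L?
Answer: 24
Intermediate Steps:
u(t) = 1
(u(-3) + G(2, -5))*(3*(-2)) = (1 - 5)*(3*(-2)) = -4*(-6) = 24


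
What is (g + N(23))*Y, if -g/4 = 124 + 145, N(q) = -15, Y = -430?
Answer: 469130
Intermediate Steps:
g = -1076 (g = -4*(124 + 145) = -4*269 = -1076)
(g + N(23))*Y = (-1076 - 15)*(-430) = -1091*(-430) = 469130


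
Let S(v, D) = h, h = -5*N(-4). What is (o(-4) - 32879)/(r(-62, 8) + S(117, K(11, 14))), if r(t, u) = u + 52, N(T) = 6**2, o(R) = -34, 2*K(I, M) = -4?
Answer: 10971/40 ≈ 274.27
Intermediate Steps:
K(I, M) = -2 (K(I, M) = (1/2)*(-4) = -2)
N(T) = 36
r(t, u) = 52 + u
h = -180 (h = -5*36 = -180)
S(v, D) = -180
(o(-4) - 32879)/(r(-62, 8) + S(117, K(11, 14))) = (-34 - 32879)/((52 + 8) - 180) = -32913/(60 - 180) = -32913/(-120) = -32913*(-1/120) = 10971/40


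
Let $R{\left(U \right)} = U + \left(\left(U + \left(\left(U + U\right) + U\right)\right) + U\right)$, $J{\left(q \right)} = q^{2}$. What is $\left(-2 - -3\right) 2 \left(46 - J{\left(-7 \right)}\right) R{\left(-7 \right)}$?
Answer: $252$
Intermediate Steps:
$R{\left(U \right)} = 6 U$ ($R{\left(U \right)} = U + \left(\left(U + \left(2 U + U\right)\right) + U\right) = U + \left(\left(U + 3 U\right) + U\right) = U + \left(4 U + U\right) = U + 5 U = 6 U$)
$\left(-2 - -3\right) 2 \left(46 - J{\left(-7 \right)}\right) R{\left(-7 \right)} = \left(-2 - -3\right) 2 \left(46 - \left(-7\right)^{2}\right) 6 \left(-7\right) = \left(-2 + \left(-2 + 5\right)\right) 2 \left(46 - 49\right) \left(-42\right) = \left(-2 + 3\right) 2 \left(46 - 49\right) \left(-42\right) = 1 \cdot 2 \left(-3\right) \left(-42\right) = 2 \left(-3\right) \left(-42\right) = \left(-6\right) \left(-42\right) = 252$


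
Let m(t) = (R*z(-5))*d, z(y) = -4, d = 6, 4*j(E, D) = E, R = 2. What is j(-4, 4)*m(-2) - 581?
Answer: -533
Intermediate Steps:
j(E, D) = E/4
m(t) = -48 (m(t) = (2*(-4))*6 = -8*6 = -48)
j(-4, 4)*m(-2) - 581 = ((1/4)*(-4))*(-48) - 581 = -1*(-48) - 581 = 48 - 581 = -533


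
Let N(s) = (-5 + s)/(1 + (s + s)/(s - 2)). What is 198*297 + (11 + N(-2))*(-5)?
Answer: 117537/2 ≈ 58769.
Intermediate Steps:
N(s) = (-5 + s)/(1 + 2*s/(-2 + s)) (N(s) = (-5 + s)/(1 + (2*s)/(-2 + s)) = (-5 + s)/(1 + 2*s/(-2 + s)))
198*297 + (11 + N(-2))*(-5) = 198*297 + (11 + (10 + (-2)**2 - 7*(-2))/(-2 + 3*(-2)))*(-5) = 58806 + (11 + (10 + 4 + 14)/(-2 - 6))*(-5) = 58806 + (11 + 28/(-8))*(-5) = 58806 + (11 - 1/8*28)*(-5) = 58806 + (11 - 7/2)*(-5) = 58806 + (15/2)*(-5) = 58806 - 75/2 = 117537/2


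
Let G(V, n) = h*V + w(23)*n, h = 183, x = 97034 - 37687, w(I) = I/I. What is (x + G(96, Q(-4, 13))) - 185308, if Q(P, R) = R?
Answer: -108380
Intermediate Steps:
w(I) = 1
x = 59347
G(V, n) = n + 183*V (G(V, n) = 183*V + 1*n = 183*V + n = n + 183*V)
(x + G(96, Q(-4, 13))) - 185308 = (59347 + (13 + 183*96)) - 185308 = (59347 + (13 + 17568)) - 185308 = (59347 + 17581) - 185308 = 76928 - 185308 = -108380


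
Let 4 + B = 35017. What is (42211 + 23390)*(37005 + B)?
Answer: 4724452818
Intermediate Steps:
B = 35013 (B = -4 + 35017 = 35013)
(42211 + 23390)*(37005 + B) = (42211 + 23390)*(37005 + 35013) = 65601*72018 = 4724452818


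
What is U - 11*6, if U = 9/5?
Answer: -321/5 ≈ -64.200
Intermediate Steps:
U = 9/5 (U = 9*(⅕) = 9/5 ≈ 1.8000)
U - 11*6 = 9/5 - 11*6 = 9/5 - 66 = -321/5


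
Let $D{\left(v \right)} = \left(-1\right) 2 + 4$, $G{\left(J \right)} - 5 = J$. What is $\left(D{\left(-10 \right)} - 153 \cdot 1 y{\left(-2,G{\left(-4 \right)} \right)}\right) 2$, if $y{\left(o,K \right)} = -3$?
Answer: $922$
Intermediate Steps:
$G{\left(J \right)} = 5 + J$
$D{\left(v \right)} = 2$ ($D{\left(v \right)} = -2 + 4 = 2$)
$\left(D{\left(-10 \right)} - 153 \cdot 1 y{\left(-2,G{\left(-4 \right)} \right)}\right) 2 = \left(2 - 153 \cdot 1 \left(-3\right)\right) 2 = \left(2 - -459\right) 2 = \left(2 + 459\right) 2 = 461 \cdot 2 = 922$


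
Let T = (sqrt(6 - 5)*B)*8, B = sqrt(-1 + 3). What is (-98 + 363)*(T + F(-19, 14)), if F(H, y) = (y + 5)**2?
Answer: 95665 + 2120*sqrt(2) ≈ 98663.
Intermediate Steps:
B = sqrt(2) ≈ 1.4142
T = 8*sqrt(2) (T = (sqrt(6 - 5)*sqrt(2))*8 = (sqrt(1)*sqrt(2))*8 = (1*sqrt(2))*8 = sqrt(2)*8 = 8*sqrt(2) ≈ 11.314)
F(H, y) = (5 + y)**2
(-98 + 363)*(T + F(-19, 14)) = (-98 + 363)*(8*sqrt(2) + (5 + 14)**2) = 265*(8*sqrt(2) + 19**2) = 265*(8*sqrt(2) + 361) = 265*(361 + 8*sqrt(2)) = 95665 + 2120*sqrt(2)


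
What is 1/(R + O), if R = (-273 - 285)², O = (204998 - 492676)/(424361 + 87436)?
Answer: 511797/159354873430 ≈ 3.2117e-6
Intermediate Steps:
O = -287678/511797 ≈ -0.56209
R = 311364 (R = (-558)² = 311364)
1/(R + O) = 1/(311364 - 287678/511797) = 1/(159354873430/511797) = 511797/159354873430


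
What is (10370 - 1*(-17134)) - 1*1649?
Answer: 25855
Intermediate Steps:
(10370 - 1*(-17134)) - 1*1649 = (10370 + 17134) - 1649 = 27504 - 1649 = 25855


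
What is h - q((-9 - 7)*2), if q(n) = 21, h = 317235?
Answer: 317214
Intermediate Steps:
h - q((-9 - 7)*2) = 317235 - 1*21 = 317235 - 21 = 317214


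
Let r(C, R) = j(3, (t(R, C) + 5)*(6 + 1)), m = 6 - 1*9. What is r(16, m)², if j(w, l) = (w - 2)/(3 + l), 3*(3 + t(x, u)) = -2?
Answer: 9/1369 ≈ 0.0065741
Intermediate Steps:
t(x, u) = -11/3 (t(x, u) = -3 + (⅓)*(-2) = -3 - ⅔ = -11/3)
m = -3 (m = 6 - 9 = -3)
j(w, l) = (-2 + w)/(3 + l)
r(C, R) = 3/37 (r(C, R) = (-2 + 3)/(3 + (-11/3 + 5)*(6 + 1)) = 1/(3 + (4/3)*7) = 1/(3 + 28/3) = 1/(37/3) = (3/37)*1 = 3/37)
r(16, m)² = (3/37)² = 9/1369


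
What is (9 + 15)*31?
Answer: 744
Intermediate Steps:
(9 + 15)*31 = 24*31 = 744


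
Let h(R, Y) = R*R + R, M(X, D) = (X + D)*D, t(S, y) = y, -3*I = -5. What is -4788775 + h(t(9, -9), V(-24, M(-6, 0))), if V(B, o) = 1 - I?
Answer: -4788703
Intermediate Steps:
I = 5/3 (I = -⅓*(-5) = 5/3 ≈ 1.6667)
M(X, D) = D*(D + X) (M(X, D) = (D + X)*D = D*(D + X))
V(B, o) = -⅔ (V(B, o) = 1 - 1*5/3 = 1 - 5/3 = -⅔)
h(R, Y) = R + R² (h(R, Y) = R² + R = R + R²)
-4788775 + h(t(9, -9), V(-24, M(-6, 0))) = -4788775 - 9*(1 - 9) = -4788775 - 9*(-8) = -4788775 + 72 = -4788703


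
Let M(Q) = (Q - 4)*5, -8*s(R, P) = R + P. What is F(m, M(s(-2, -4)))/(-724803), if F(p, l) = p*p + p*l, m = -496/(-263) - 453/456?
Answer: 7301481383/386097865242176 ≈ 1.8911e-5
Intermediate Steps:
s(R, P) = -P/8 - R/8 (s(R, P) = -(R + P)/8 = -(P + R)/8 = -P/8 - R/8)
m = 35679/39976 (m = -496*(-1/263) - 453*1/456 = 496/263 - 151/152 = 35679/39976 ≈ 0.89251)
M(Q) = -20 + 5*Q (M(Q) = (-4 + Q)*5 = -20 + 5*Q)
F(p, l) = p**2 + l*p
F(m, M(s(-2, -4)))/(-724803) = (35679*((-20 + 5*(-1/8*(-4) - 1/8*(-2))) + 35679/39976)/39976)/(-724803) = (35679*((-20 + 5*(1/2 + 1/4)) + 35679/39976)/39976)*(-1/724803) = (35679*((-20 + 5*(3/4)) + 35679/39976)/39976)*(-1/724803) = (35679*((-20 + 15/4) + 35679/39976)/39976)*(-1/724803) = (35679*(-65/4 + 35679/39976)/39976)*(-1/724803) = ((35679/39976)*(-613931/39976))*(-1/724803) = -21904444149/1598080576*(-1/724803) = 7301481383/386097865242176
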